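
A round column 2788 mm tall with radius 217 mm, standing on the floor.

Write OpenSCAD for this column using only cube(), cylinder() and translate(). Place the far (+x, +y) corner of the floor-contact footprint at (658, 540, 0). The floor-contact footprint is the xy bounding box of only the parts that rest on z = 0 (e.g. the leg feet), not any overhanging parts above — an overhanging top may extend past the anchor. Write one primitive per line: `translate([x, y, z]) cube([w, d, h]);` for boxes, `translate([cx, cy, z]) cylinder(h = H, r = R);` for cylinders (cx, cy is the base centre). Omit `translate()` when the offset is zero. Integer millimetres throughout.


translate([441, 323, 0]) cylinder(h = 2788, r = 217);


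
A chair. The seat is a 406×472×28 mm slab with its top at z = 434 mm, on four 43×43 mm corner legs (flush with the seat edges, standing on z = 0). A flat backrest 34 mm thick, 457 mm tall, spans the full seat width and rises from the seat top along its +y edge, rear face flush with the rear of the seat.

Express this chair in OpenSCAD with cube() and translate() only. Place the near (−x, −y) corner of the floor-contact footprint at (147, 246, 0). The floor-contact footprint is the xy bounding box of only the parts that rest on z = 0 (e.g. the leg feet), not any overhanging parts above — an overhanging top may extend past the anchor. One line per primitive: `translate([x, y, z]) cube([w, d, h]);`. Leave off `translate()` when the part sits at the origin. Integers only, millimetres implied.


translate([147, 246, 406]) cube([406, 472, 28]);
translate([147, 246, 0]) cube([43, 43, 406]);
translate([510, 246, 0]) cube([43, 43, 406]);
translate([147, 675, 0]) cube([43, 43, 406]);
translate([510, 675, 0]) cube([43, 43, 406]);
translate([147, 684, 434]) cube([406, 34, 457]);


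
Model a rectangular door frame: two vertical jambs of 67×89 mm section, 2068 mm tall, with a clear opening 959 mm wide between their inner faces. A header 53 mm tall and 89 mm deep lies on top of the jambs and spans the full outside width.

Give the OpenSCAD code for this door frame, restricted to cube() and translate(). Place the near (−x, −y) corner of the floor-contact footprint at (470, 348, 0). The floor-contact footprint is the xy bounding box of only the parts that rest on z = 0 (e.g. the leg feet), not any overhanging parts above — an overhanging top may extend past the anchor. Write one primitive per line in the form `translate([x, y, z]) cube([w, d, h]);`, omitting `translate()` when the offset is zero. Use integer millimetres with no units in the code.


translate([470, 348, 0]) cube([67, 89, 2068]);
translate([1496, 348, 0]) cube([67, 89, 2068]);
translate([470, 348, 2068]) cube([1093, 89, 53]);


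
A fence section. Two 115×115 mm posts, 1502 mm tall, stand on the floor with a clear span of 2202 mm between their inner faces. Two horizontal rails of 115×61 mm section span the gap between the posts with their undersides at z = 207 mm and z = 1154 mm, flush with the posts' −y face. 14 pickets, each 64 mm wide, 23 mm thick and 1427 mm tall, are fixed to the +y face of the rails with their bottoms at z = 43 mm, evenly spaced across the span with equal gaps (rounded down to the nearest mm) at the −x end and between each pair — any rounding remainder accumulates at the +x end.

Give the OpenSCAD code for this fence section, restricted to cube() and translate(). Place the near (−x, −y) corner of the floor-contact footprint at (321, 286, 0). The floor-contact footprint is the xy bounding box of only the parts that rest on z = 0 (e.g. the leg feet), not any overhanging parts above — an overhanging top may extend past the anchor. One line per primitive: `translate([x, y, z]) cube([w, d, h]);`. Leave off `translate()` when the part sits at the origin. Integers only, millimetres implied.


translate([321, 286, 0]) cube([115, 115, 1502]);
translate([2638, 286, 0]) cube([115, 115, 1502]);
translate([436, 286, 207]) cube([2202, 115, 61]);
translate([436, 286, 1154]) cube([2202, 115, 61]);
translate([523, 401, 43]) cube([64, 23, 1427]);
translate([674, 401, 43]) cube([64, 23, 1427]);
translate([825, 401, 43]) cube([64, 23, 1427]);
translate([976, 401, 43]) cube([64, 23, 1427]);
translate([1127, 401, 43]) cube([64, 23, 1427]);
translate([1278, 401, 43]) cube([64, 23, 1427]);
translate([1429, 401, 43]) cube([64, 23, 1427]);
translate([1580, 401, 43]) cube([64, 23, 1427]);
translate([1731, 401, 43]) cube([64, 23, 1427]);
translate([1882, 401, 43]) cube([64, 23, 1427]);
translate([2033, 401, 43]) cube([64, 23, 1427]);
translate([2184, 401, 43]) cube([64, 23, 1427]);
translate([2335, 401, 43]) cube([64, 23, 1427]);
translate([2486, 401, 43]) cube([64, 23, 1427]);


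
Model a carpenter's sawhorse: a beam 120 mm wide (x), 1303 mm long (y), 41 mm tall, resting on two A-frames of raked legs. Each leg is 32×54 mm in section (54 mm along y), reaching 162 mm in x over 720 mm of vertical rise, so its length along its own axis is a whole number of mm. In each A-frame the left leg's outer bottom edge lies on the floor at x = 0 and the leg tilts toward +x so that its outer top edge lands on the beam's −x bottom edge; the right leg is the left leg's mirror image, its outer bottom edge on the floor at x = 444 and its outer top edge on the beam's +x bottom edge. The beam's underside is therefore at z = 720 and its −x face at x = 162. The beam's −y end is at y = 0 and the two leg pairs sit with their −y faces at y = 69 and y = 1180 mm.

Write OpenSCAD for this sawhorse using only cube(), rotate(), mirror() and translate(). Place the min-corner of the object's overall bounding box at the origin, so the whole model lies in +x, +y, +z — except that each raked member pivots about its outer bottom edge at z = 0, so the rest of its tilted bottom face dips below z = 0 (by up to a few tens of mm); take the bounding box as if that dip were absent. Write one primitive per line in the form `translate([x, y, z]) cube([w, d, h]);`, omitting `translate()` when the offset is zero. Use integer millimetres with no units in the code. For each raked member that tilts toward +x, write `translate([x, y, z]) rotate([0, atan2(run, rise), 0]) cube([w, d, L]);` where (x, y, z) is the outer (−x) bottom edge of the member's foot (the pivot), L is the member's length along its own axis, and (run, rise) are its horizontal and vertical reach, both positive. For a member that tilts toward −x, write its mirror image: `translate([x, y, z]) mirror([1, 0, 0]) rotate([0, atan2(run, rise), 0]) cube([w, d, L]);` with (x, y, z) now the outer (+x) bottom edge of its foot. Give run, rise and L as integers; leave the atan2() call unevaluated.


// leg length = √(162² + 720²) = 738
// right-leg outer foot x = 2·162 + 120 = 444
// beam min-corner = (162, 0, 720)
translate([162, 0, 720]) cube([120, 1303, 41]);
translate([0, 69, 0]) rotate([0, atan2(162, 720), 0]) cube([32, 54, 738]);
translate([444, 69, 0]) mirror([1, 0, 0]) rotate([0, atan2(162, 720), 0]) cube([32, 54, 738]);
translate([0, 1180, 0]) rotate([0, atan2(162, 720), 0]) cube([32, 54, 738]);
translate([444, 1180, 0]) mirror([1, 0, 0]) rotate([0, atan2(162, 720), 0]) cube([32, 54, 738]);


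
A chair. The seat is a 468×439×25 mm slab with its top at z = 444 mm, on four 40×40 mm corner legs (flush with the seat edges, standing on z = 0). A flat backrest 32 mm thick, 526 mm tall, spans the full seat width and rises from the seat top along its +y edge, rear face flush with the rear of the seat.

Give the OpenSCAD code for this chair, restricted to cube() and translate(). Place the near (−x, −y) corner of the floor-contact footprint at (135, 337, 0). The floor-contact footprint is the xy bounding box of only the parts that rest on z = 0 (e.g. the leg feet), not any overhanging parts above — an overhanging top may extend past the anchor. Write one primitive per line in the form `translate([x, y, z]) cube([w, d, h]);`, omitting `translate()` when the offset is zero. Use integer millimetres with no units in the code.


// leg_h = 444 - 25 = 419
translate([135, 337, 419]) cube([468, 439, 25]);
translate([135, 337, 0]) cube([40, 40, 419]);
translate([563, 337, 0]) cube([40, 40, 419]);
translate([135, 736, 0]) cube([40, 40, 419]);
translate([563, 736, 0]) cube([40, 40, 419]);
translate([135, 744, 444]) cube([468, 32, 526]);


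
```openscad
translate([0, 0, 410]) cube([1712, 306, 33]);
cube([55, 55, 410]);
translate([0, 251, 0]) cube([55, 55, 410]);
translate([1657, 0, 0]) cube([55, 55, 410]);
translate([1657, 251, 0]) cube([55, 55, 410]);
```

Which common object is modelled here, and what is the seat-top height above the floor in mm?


A bench. The seat-top height is 443 mm.

A long slab on four corner posts — a bench. The slab sits at z = 410 with thickness 33, so the top is 410 + 33 = 443 mm.


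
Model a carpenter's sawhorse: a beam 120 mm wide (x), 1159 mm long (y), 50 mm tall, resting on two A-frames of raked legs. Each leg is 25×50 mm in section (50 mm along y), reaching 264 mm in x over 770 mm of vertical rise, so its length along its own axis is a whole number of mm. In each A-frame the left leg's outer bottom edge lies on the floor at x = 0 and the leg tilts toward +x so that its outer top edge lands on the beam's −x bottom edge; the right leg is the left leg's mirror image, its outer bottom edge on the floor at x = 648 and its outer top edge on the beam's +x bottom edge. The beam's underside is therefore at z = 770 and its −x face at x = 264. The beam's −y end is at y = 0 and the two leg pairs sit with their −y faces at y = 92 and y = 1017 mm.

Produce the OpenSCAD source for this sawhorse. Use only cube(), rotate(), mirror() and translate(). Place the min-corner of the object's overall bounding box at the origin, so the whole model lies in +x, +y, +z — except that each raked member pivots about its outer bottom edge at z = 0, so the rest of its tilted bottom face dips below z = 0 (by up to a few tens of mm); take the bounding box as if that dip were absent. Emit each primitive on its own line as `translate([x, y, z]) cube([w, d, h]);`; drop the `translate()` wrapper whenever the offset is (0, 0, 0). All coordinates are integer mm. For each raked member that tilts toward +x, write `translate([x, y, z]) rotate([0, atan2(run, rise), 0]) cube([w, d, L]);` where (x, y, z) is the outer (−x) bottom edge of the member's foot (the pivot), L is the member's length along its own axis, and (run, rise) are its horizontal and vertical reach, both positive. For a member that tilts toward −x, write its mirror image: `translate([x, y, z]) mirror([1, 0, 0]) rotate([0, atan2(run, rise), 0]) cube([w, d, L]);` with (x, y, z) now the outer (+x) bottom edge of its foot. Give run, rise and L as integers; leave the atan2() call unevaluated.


translate([264, 0, 770]) cube([120, 1159, 50]);
translate([0, 92, 0]) rotate([0, atan2(264, 770), 0]) cube([25, 50, 814]);
translate([648, 92, 0]) mirror([1, 0, 0]) rotate([0, atan2(264, 770), 0]) cube([25, 50, 814]);
translate([0, 1017, 0]) rotate([0, atan2(264, 770), 0]) cube([25, 50, 814]);
translate([648, 1017, 0]) mirror([1, 0, 0]) rotate([0, atan2(264, 770), 0]) cube([25, 50, 814]);


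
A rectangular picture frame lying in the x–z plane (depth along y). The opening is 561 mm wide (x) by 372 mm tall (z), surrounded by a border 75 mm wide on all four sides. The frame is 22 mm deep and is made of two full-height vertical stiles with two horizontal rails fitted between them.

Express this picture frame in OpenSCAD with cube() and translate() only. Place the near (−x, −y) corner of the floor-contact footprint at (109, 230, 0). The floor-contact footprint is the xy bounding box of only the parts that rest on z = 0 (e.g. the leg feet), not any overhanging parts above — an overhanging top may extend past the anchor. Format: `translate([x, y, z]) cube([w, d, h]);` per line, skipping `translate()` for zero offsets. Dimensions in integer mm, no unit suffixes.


translate([109, 230, 0]) cube([75, 22, 522]);
translate([745, 230, 0]) cube([75, 22, 522]);
translate([184, 230, 0]) cube([561, 22, 75]);
translate([184, 230, 447]) cube([561, 22, 75]);


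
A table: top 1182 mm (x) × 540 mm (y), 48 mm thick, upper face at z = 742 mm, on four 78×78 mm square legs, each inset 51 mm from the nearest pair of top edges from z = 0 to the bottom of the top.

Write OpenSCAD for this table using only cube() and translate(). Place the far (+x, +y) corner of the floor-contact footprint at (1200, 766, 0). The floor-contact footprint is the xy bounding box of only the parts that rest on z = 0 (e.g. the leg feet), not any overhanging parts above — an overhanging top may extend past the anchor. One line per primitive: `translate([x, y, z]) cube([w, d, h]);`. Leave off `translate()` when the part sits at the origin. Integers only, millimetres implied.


// leg_h = 742 - 48 = 694
translate([69, 277, 694]) cube([1182, 540, 48]);
translate([120, 328, 0]) cube([78, 78, 694]);
translate([1122, 328, 0]) cube([78, 78, 694]);
translate([120, 688, 0]) cube([78, 78, 694]);
translate([1122, 688, 0]) cube([78, 78, 694]);


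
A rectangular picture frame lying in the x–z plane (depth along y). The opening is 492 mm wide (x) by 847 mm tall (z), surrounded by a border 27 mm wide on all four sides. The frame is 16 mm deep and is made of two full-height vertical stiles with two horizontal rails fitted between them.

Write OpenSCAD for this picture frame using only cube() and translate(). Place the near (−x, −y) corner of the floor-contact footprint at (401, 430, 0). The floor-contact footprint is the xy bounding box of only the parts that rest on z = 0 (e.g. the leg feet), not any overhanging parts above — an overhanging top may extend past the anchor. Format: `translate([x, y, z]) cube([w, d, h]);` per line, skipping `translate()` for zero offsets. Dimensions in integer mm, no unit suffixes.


translate([401, 430, 0]) cube([27, 16, 901]);
translate([920, 430, 0]) cube([27, 16, 901]);
translate([428, 430, 0]) cube([492, 16, 27]);
translate([428, 430, 874]) cube([492, 16, 27]);


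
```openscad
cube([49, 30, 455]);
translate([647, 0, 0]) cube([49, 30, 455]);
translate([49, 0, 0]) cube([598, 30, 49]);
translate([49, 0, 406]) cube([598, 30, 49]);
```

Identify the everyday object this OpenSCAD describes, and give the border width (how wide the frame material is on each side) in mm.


A picture frame. The border width is 49 mm.

Four thin pieces enclosing a rectangular opening — a picture frame. The two full-height stiles are 455 mm tall; the top rail sits at z = 406 and is 49 mm tall, so the border above the opening is 455 − 406 = 49 mm, matching the stile x-width.


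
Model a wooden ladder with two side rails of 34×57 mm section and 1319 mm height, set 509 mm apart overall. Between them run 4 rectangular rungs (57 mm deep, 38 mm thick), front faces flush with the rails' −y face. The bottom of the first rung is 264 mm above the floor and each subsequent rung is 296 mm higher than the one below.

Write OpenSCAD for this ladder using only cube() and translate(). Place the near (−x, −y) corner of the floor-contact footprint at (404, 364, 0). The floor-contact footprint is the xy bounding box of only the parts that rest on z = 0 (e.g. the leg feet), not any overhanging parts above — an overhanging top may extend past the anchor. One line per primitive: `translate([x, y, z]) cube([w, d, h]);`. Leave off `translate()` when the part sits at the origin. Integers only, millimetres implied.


translate([404, 364, 0]) cube([34, 57, 1319]);
translate([879, 364, 0]) cube([34, 57, 1319]);
translate([438, 364, 264]) cube([441, 57, 38]);
translate([438, 364, 560]) cube([441, 57, 38]);
translate([438, 364, 856]) cube([441, 57, 38]);
translate([438, 364, 1152]) cube([441, 57, 38]);


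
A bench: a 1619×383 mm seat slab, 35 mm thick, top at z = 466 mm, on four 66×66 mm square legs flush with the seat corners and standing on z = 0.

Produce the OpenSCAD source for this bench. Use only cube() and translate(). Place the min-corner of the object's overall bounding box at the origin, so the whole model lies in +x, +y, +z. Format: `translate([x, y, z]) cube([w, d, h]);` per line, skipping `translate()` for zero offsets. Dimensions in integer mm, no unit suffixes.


translate([0, 0, 431]) cube([1619, 383, 35]);
cube([66, 66, 431]);
translate([0, 317, 0]) cube([66, 66, 431]);
translate([1553, 0, 0]) cube([66, 66, 431]);
translate([1553, 317, 0]) cube([66, 66, 431]);


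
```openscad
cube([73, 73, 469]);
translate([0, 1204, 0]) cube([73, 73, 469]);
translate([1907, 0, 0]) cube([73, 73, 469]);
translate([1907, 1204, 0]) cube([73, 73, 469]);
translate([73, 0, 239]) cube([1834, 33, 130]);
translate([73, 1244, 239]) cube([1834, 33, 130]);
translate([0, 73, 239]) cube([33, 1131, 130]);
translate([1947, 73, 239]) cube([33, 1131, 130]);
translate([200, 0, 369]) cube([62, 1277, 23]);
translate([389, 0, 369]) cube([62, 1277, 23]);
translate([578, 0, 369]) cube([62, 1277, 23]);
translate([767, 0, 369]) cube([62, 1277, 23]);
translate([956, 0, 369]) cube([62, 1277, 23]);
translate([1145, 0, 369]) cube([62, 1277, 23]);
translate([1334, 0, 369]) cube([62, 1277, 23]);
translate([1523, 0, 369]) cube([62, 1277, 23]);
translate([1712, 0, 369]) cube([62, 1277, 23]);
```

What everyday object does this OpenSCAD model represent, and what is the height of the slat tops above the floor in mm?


A bed frame. The slat-top height is 392 mm.

Four posts, four rails, and a row of slats — a bed frame. Slats sit on the rails at z = 239 + 130 = 369; with slat thickness 23, the top is 392 mm.


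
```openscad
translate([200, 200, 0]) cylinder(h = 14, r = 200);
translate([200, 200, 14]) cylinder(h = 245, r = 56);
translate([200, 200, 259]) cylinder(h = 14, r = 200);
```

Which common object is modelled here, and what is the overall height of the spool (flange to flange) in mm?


A spool. The overall height is 273 mm.

Three coaxial cylinders, large–small–large — a spool. Two 14 mm flanges and a 245 mm core give 14 + 245 + 14 = 273 mm.


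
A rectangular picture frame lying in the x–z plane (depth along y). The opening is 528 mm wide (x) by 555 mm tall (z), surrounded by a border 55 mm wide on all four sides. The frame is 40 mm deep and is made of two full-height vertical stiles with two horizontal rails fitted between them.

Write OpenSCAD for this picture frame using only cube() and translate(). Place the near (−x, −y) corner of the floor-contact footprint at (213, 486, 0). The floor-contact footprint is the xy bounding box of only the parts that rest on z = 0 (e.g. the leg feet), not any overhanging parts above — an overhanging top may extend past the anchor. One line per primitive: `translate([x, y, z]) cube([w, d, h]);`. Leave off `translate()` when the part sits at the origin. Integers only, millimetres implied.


translate([213, 486, 0]) cube([55, 40, 665]);
translate([796, 486, 0]) cube([55, 40, 665]);
translate([268, 486, 0]) cube([528, 40, 55]);
translate([268, 486, 610]) cube([528, 40, 55]);


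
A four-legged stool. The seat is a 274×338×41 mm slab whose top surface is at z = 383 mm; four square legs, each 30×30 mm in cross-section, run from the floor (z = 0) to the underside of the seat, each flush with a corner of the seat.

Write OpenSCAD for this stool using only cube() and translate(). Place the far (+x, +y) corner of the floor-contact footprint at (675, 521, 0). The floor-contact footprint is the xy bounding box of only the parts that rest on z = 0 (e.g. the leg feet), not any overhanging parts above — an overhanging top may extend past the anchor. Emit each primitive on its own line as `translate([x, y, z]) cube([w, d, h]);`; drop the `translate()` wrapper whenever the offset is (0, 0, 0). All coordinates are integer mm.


translate([401, 183, 342]) cube([274, 338, 41]);
translate([401, 183, 0]) cube([30, 30, 342]);
translate([645, 183, 0]) cube([30, 30, 342]);
translate([401, 491, 0]) cube([30, 30, 342]);
translate([645, 491, 0]) cube([30, 30, 342]);


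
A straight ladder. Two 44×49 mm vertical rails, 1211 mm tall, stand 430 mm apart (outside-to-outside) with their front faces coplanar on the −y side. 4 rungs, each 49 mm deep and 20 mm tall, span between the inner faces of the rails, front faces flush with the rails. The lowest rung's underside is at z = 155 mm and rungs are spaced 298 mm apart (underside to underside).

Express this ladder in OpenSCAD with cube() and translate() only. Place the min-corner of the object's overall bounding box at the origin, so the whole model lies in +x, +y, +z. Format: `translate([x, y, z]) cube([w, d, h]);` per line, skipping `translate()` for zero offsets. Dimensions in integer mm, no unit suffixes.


// rung span = 430 - 2*44 = 342
// rung[k] z = 155 + k*298
cube([44, 49, 1211]);
translate([386, 0, 0]) cube([44, 49, 1211]);
translate([44, 0, 155]) cube([342, 49, 20]);
translate([44, 0, 453]) cube([342, 49, 20]);
translate([44, 0, 751]) cube([342, 49, 20]);
translate([44, 0, 1049]) cube([342, 49, 20]);


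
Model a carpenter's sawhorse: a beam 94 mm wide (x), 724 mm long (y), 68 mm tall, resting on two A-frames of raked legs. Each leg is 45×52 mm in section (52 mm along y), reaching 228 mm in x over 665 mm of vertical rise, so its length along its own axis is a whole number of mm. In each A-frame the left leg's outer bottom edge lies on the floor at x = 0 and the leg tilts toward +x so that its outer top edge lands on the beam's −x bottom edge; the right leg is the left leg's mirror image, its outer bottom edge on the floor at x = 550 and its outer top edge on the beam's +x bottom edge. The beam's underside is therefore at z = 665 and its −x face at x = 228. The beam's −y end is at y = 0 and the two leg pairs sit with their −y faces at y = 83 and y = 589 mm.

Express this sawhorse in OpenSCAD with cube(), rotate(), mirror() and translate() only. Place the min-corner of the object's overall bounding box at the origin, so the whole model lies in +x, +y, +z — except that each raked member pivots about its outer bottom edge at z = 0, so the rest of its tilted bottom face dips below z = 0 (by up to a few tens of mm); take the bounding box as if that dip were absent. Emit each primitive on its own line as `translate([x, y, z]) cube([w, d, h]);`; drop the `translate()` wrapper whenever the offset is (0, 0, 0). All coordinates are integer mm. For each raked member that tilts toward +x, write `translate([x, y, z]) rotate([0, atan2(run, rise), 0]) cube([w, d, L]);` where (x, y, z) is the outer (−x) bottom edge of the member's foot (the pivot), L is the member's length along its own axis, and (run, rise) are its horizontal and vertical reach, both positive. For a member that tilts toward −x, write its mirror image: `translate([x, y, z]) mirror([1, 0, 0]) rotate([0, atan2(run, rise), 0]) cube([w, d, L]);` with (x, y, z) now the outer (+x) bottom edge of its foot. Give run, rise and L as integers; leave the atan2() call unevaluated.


translate([228, 0, 665]) cube([94, 724, 68]);
translate([0, 83, 0]) rotate([0, atan2(228, 665), 0]) cube([45, 52, 703]);
translate([550, 83, 0]) mirror([1, 0, 0]) rotate([0, atan2(228, 665), 0]) cube([45, 52, 703]);
translate([0, 589, 0]) rotate([0, atan2(228, 665), 0]) cube([45, 52, 703]);
translate([550, 589, 0]) mirror([1, 0, 0]) rotate([0, atan2(228, 665), 0]) cube([45, 52, 703]);


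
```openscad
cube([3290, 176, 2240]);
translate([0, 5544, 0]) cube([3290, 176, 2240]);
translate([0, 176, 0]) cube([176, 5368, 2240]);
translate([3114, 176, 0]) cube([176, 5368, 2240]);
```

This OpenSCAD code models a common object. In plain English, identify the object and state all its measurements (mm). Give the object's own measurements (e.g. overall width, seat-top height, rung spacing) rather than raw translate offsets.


The wall frame of a small rectangular building: four walls, each 2240 mm tall and 176 mm thick, enclosing a footprint 3290 mm (x) by 5720 mm (y) outside-to-outside, with no floor or roof. The front and back walls (the −y and +y sides) span the full width; the two side walls fit between them.


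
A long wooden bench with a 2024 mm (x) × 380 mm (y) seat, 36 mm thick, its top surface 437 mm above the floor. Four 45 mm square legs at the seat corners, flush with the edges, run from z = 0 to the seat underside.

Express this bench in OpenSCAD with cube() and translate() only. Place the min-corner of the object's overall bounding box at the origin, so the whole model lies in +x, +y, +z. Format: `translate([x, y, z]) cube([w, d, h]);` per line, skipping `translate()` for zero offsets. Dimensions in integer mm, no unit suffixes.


translate([0, 0, 401]) cube([2024, 380, 36]);
cube([45, 45, 401]);
translate([0, 335, 0]) cube([45, 45, 401]);
translate([1979, 0, 0]) cube([45, 45, 401]);
translate([1979, 335, 0]) cube([45, 45, 401]);


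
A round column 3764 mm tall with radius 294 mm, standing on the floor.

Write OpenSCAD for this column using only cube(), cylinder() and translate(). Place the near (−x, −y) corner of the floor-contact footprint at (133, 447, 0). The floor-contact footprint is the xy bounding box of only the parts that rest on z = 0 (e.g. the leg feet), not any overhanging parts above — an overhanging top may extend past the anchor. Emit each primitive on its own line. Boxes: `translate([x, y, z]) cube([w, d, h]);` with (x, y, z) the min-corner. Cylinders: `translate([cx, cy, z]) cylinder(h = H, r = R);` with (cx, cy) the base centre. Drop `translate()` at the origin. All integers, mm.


translate([427, 741, 0]) cylinder(h = 3764, r = 294);


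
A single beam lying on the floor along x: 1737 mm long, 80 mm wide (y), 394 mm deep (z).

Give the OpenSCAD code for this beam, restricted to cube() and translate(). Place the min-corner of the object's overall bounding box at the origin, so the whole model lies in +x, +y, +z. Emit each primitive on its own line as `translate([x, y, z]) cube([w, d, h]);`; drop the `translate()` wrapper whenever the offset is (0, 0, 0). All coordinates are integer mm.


cube([1737, 80, 394]);


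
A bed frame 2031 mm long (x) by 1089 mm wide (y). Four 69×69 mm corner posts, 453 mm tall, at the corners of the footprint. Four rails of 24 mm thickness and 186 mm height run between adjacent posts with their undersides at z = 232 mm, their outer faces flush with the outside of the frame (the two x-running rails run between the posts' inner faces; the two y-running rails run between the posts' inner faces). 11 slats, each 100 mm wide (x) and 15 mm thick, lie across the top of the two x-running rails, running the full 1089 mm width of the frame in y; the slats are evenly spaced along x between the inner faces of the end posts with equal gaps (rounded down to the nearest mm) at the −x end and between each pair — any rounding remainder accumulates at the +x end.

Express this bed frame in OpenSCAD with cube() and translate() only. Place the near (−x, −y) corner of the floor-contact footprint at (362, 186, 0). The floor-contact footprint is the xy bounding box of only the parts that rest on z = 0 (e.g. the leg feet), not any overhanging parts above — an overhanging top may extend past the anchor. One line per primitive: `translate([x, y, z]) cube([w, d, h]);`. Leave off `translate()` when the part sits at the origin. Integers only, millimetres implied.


// slat z = rail_z + rail_h = 232 + 186 = 418
// slat gap = ⌊(1893 − 11·100) / 12⌋ = 66
translate([362, 186, 0]) cube([69, 69, 453]);
translate([362, 1206, 0]) cube([69, 69, 453]);
translate([2324, 186, 0]) cube([69, 69, 453]);
translate([2324, 1206, 0]) cube([69, 69, 453]);
translate([431, 186, 232]) cube([1893, 24, 186]);
translate([431, 1251, 232]) cube([1893, 24, 186]);
translate([362, 255, 232]) cube([24, 951, 186]);
translate([2369, 255, 232]) cube([24, 951, 186]);
translate([497, 186, 418]) cube([100, 1089, 15]);
translate([663, 186, 418]) cube([100, 1089, 15]);
translate([829, 186, 418]) cube([100, 1089, 15]);
translate([995, 186, 418]) cube([100, 1089, 15]);
translate([1161, 186, 418]) cube([100, 1089, 15]);
translate([1327, 186, 418]) cube([100, 1089, 15]);
translate([1493, 186, 418]) cube([100, 1089, 15]);
translate([1659, 186, 418]) cube([100, 1089, 15]);
translate([1825, 186, 418]) cube([100, 1089, 15]);
translate([1991, 186, 418]) cube([100, 1089, 15]);
translate([2157, 186, 418]) cube([100, 1089, 15]);


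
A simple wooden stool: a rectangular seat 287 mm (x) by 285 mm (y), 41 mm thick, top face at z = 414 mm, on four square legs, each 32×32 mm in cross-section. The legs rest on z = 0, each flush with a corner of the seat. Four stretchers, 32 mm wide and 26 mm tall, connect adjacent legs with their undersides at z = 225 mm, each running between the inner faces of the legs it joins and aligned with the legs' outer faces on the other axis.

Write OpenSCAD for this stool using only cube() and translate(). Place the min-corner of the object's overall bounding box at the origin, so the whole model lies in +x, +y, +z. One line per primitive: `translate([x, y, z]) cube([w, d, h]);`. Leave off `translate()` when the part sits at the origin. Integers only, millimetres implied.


translate([0, 0, 373]) cube([287, 285, 41]);
cube([32, 32, 373]);
translate([255, 0, 0]) cube([32, 32, 373]);
translate([0, 253, 0]) cube([32, 32, 373]);
translate([255, 253, 0]) cube([32, 32, 373]);
translate([32, 0, 225]) cube([223, 32, 26]);
translate([32, 253, 225]) cube([223, 32, 26]);
translate([0, 32, 225]) cube([32, 221, 26]);
translate([255, 32, 225]) cube([32, 221, 26]);


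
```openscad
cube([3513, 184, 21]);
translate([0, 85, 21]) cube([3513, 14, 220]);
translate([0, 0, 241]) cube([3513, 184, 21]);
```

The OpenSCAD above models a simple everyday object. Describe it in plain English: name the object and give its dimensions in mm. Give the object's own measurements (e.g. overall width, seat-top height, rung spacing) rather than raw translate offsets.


An I-beam lying along x, 3513 mm long. Overall section height 262 mm. Two flanges 184 mm wide (y) and 21 mm thick, one on the floor and one at the top; a web 14 mm thick runs between them, centred on the flange width.


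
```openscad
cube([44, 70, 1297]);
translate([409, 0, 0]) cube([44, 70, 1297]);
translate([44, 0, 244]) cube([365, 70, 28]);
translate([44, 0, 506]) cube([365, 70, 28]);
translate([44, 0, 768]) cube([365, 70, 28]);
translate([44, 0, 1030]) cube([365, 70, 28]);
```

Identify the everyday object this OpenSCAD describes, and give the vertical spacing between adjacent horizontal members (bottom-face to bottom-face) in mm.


A ladder. The rung spacing is 262 mm.

Two tall 44×70 posts with 4 short bars between them — a ladder. Adjacent rungs sit at z = 244 and z = 506, so the spacing is 506 − 244 = 262 mm.


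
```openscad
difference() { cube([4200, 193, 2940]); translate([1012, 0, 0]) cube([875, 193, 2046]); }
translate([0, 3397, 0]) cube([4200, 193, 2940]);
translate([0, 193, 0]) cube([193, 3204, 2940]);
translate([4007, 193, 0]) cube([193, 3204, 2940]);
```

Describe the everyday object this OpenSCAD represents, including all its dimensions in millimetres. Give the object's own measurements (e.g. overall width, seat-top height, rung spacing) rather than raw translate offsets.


A single room: four walls, each 2940 mm tall and 193 mm thick, enclosing an outside footprint 4200×3590 mm (x × y), no floor or roof. The front and back walls (−y and +y sides) run the full x-width; the side walls fit between their inner faces. A door opening 875 mm wide and 2046 mm tall is cut through the front wall from the floor up, its −x edge 1012 mm from the wall's −x end.


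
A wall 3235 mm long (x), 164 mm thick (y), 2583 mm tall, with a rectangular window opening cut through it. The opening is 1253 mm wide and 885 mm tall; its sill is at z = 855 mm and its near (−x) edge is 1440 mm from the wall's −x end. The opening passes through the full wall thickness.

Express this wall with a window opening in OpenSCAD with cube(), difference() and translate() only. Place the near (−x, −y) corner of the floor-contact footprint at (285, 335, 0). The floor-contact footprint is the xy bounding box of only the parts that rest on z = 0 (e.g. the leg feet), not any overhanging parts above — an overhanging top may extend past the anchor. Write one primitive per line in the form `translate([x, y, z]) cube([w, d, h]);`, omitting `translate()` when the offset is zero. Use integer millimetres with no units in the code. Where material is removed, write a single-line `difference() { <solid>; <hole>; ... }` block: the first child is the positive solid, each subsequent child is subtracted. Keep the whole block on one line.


difference() { translate([285, 335, 0]) cube([3235, 164, 2583]); translate([1725, 335, 855]) cube([1253, 164, 885]); }


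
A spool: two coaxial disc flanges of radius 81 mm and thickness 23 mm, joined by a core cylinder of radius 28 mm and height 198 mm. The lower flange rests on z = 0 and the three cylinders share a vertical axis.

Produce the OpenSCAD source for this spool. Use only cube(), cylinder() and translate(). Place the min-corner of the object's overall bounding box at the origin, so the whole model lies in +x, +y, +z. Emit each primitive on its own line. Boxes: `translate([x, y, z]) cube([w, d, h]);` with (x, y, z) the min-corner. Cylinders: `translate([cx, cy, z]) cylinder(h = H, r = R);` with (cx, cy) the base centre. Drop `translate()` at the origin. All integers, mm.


translate([81, 81, 0]) cylinder(h = 23, r = 81);
translate([81, 81, 23]) cylinder(h = 198, r = 28);
translate([81, 81, 221]) cylinder(h = 23, r = 81);


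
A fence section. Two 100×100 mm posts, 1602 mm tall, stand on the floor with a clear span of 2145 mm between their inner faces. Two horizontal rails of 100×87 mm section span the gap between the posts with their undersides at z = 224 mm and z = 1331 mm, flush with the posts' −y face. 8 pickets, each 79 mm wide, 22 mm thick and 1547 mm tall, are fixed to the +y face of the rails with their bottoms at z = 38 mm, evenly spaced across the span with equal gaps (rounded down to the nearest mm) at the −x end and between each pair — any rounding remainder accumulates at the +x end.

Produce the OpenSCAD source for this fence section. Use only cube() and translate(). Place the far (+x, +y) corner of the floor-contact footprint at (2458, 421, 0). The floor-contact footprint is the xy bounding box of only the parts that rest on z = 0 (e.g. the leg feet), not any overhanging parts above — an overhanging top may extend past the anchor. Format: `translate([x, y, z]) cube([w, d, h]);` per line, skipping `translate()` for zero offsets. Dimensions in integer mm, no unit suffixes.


translate([113, 321, 0]) cube([100, 100, 1602]);
translate([2358, 321, 0]) cube([100, 100, 1602]);
translate([213, 321, 224]) cube([2145, 100, 87]);
translate([213, 321, 1331]) cube([2145, 100, 87]);
translate([381, 421, 38]) cube([79, 22, 1547]);
translate([628, 421, 38]) cube([79, 22, 1547]);
translate([875, 421, 38]) cube([79, 22, 1547]);
translate([1122, 421, 38]) cube([79, 22, 1547]);
translate([1369, 421, 38]) cube([79, 22, 1547]);
translate([1616, 421, 38]) cube([79, 22, 1547]);
translate([1863, 421, 38]) cube([79, 22, 1547]);
translate([2110, 421, 38]) cube([79, 22, 1547]);


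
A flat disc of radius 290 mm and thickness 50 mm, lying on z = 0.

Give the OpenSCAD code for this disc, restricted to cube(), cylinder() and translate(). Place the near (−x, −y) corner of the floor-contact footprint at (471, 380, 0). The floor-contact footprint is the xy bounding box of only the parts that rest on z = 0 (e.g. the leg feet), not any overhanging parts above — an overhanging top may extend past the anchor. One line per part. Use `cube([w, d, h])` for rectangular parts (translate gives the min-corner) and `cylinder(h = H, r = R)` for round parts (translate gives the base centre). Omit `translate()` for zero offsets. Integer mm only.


translate([761, 670, 0]) cylinder(h = 50, r = 290);


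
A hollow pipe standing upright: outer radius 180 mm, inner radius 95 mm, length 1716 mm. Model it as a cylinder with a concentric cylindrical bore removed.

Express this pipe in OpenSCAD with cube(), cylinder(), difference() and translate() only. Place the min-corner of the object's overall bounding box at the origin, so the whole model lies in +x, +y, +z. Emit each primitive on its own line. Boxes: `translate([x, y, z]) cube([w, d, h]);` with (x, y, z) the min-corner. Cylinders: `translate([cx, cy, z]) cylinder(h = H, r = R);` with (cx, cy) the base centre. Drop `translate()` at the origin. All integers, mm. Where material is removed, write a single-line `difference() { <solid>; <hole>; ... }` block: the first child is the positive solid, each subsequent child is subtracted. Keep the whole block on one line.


difference() { translate([180, 180, 0]) cylinder(h = 1716, r = 180); translate([180, 180, 0]) cylinder(h = 1716, r = 95); }


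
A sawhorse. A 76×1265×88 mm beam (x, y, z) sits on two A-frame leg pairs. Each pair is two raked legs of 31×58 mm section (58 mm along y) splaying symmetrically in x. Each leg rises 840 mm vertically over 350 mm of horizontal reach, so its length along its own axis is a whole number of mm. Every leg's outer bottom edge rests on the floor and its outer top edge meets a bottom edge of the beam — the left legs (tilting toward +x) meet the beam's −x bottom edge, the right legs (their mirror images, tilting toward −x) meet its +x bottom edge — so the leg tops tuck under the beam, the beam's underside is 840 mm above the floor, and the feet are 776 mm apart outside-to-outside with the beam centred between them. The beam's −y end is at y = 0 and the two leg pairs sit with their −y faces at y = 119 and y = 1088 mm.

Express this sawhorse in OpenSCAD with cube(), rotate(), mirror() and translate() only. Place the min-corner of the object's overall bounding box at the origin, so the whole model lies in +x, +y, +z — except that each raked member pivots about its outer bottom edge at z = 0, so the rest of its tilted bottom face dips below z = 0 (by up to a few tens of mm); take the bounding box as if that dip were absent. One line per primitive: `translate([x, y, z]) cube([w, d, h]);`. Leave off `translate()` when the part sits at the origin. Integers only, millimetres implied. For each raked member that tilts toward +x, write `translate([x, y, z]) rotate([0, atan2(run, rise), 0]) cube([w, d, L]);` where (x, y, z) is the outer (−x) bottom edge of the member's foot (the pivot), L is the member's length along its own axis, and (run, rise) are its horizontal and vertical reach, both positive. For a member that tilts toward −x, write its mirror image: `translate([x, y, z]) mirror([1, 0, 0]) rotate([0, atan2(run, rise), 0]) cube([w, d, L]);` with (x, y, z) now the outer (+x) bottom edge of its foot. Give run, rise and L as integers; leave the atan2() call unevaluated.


translate([350, 0, 840]) cube([76, 1265, 88]);
translate([0, 119, 0]) rotate([0, atan2(350, 840), 0]) cube([31, 58, 910]);
translate([776, 119, 0]) mirror([1, 0, 0]) rotate([0, atan2(350, 840), 0]) cube([31, 58, 910]);
translate([0, 1088, 0]) rotate([0, atan2(350, 840), 0]) cube([31, 58, 910]);
translate([776, 1088, 0]) mirror([1, 0, 0]) rotate([0, atan2(350, 840), 0]) cube([31, 58, 910]);


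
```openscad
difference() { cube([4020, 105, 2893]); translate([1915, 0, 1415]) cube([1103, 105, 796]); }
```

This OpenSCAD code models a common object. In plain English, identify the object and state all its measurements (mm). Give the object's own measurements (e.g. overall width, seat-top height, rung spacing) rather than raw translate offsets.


A wall 4020 mm long (x), 105 mm thick (y), 2893 mm tall, with a rectangular window opening cut through it. The opening is 1103 mm wide and 796 mm tall; its sill is at z = 1415 mm and its near (−x) edge is 1915 mm from the wall's −x end. The opening passes through the full wall thickness.


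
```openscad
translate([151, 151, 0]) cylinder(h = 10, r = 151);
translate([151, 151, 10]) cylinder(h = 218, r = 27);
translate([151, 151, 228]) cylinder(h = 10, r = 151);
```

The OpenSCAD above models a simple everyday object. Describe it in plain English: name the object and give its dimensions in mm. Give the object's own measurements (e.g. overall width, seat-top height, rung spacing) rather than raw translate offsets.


A spool: two coaxial disc flanges of radius 151 mm and thickness 10 mm, joined by a core cylinder of radius 27 mm and height 218 mm. The lower flange rests on z = 0 and the three cylinders share a vertical axis.
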